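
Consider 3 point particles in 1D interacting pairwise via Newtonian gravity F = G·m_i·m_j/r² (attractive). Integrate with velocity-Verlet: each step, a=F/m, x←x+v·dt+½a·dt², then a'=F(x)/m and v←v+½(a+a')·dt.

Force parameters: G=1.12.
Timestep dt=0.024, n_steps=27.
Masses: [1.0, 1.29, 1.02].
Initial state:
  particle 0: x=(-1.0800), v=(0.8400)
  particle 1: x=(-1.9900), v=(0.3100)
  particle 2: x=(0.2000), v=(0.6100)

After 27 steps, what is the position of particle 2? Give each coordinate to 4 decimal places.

step 0: x0=(-1.0800) x1=(-1.9900) x2=(0.2000)
step 1: x0=(-1.0601) x1=(-1.9821) x2=(0.2144)
step 2: x0=(-1.0409) x1=(-1.9733) x2=(0.2281)
step 3: x0=(-1.0221) x1=(-1.9636) x2=(0.2414)
step 4: x0=(-1.0039) x1=(-1.9531) x2=(0.2540)
step 5: x0=(-0.9862) x1=(-1.9417) x2=(0.2661)
step 6: x0=(-0.9690) x1=(-1.9295) x2=(0.2775)
step 7: x0=(-0.9523) x1=(-1.9164) x2=(0.2884)
step 8: x0=(-0.9360) x1=(-1.9025) x2=(0.2987)
step 9: x0=(-0.9202) x1=(-1.8878) x2=(0.3084)
step 10: x0=(-0.9049) x1=(-1.8723) x2=(0.3175)
step 11: x0=(-0.8900) x1=(-1.8559) x2=(0.3260)
step 12: x0=(-0.8755) x1=(-1.8387) x2=(0.3339)
step 13: x0=(-0.8615) x1=(-1.8207) x2=(0.3412)
step 14: x0=(-0.8479) x1=(-1.8018) x2=(0.3479)
step 15: x0=(-0.8348) x1=(-1.7821) x2=(0.3539)
step 16: x0=(-0.8222) x1=(-1.7615) x2=(0.3593)
step 17: x0=(-0.8100) x1=(-1.7400) x2=(0.3640)
step 18: x0=(-0.7983) x1=(-1.7177) x2=(0.3681)
step 19: x0=(-0.7871) x1=(-1.6944) x2=(0.3715)
step 20: x0=(-0.7765) x1=(-1.6702) x2=(0.3742)
step 21: x0=(-0.7664) x1=(-1.6450) x2=(0.3763)
step 22: x0=(-0.7568) x1=(-1.6188) x2=(0.3776)
step 23: x0=(-0.7479) x1=(-1.5916) x2=(0.3783)
step 24: x0=(-0.7396) x1=(-1.5633) x2=(0.3782)
step 25: x0=(-0.7320) x1=(-1.5339) x2=(0.3774)
step 26: x0=(-0.7252) x1=(-1.5033) x2=(0.3758)
step 27: x0=(-0.7192) x1=(-1.4715) x2=(0.3734)

(0.3734)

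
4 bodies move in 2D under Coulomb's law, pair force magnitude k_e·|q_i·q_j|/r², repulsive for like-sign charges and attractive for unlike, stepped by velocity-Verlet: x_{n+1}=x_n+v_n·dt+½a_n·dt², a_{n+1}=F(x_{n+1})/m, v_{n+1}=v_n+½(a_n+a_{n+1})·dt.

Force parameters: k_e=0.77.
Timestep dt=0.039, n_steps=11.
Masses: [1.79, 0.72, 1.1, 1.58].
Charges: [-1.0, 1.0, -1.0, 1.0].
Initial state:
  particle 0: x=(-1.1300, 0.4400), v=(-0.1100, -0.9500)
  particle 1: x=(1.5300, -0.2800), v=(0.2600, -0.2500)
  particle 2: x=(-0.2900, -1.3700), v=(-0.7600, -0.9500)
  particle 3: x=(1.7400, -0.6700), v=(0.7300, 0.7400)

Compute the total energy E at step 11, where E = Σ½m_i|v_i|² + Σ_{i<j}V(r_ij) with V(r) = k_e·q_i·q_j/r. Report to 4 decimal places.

step 0: x0=(-1.1300, 0.4400) x1=(1.5300, -0.2800) x2=(-0.2900, -1.3700) x3=(1.7400, -0.6700)
step 1: x0=(-1.1343, 0.4030) x1=(1.5379, -0.2862) x2=(-0.3194, -1.4071) x3=(1.7693, -0.6428)
step 2: x0=(-1.1384, 0.3661) x1=(1.5404, -0.2849) x2=(-0.3482, -1.4442) x3=(1.8005, -0.6191)
step 3: x0=(-1.1425, 0.3293) x1=(1.5369, -0.2766) x2=(-0.3766, -1.4814) x3=(1.8341, -0.5987)
step 4: x0=(-1.1465, 0.2927) x1=(1.5271, -0.2622) x2=(-0.4046, -1.5187) x3=(1.8702, -0.5811)
step 5: x0=(-1.1504, 0.2561) x1=(1.5114, -0.2429) x2=(-0.4320, -1.5560) x3=(1.9085, -0.5659)
step 6: x0=(-1.1543, 0.2197) x1=(1.4905, -0.2198) x2=(-0.4591, -1.5934) x3=(1.9488, -0.5524)
step 7: x0=(-1.1580, 0.1834) x1=(1.4650, -0.1938) x2=(-0.4858, -1.6310) x3=(1.9909, -0.5404)
step 8: x0=(-1.1617, 0.1473) x1=(1.4356, -0.1657) x2=(-0.5121, -1.6686) x3=(2.0343, -0.5294)
step 9: x0=(-1.1652, 0.1113) x1=(1.4029, -0.1360) x2=(-0.5380, -1.7063) x3=(2.0789, -0.5192)
step 10: x0=(-1.1687, 0.0754) x1=(1.3675, -0.1052) x2=(-0.5636, -1.7442) x3=(2.1244, -0.5096)
step 11: x0=(-1.1720, 0.0397) x1=(1.3296, -0.0734) x2=(-0.5889, -1.7821) x3=(2.1706, -0.5006)
step 0 velocities: v0=(-0.1100, -0.9500) v1=(0.2600, -0.2500) v2=(-0.7600, -0.9500) v3=(0.7300, 0.7400)
step 0: KE=2.5331, PE=0.8731, E=3.4061
step 11 velocities: v0=(-0.0847, -0.9136) v1=(-0.9972, 0.8231) v2=(-0.6439, -0.9750) v3=(1.1934, 0.2271)
step 11: KE=3.2719, PE=0.1312, E=3.4031

3.4031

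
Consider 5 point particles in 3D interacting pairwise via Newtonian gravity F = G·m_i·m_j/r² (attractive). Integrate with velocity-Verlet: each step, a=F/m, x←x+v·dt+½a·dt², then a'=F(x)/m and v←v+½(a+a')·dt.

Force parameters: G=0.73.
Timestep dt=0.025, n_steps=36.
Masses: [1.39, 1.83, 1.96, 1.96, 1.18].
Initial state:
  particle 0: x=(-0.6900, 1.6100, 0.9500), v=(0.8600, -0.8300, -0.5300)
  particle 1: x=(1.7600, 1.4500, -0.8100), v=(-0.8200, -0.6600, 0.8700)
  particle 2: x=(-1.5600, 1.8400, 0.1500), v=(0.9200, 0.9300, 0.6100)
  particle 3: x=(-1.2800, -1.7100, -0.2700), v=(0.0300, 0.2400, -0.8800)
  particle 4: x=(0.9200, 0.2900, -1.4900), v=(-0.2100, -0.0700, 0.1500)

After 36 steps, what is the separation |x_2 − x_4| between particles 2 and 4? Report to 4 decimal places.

step 0: x0=(-0.6900, 1.6100, 0.9500) x1=(1.7600, 1.4500, -0.8100) x2=(-1.5600, 1.8400, 0.1500) x3=(-1.2800, -1.7100, -0.2700) x4=(0.9200, 0.2900, -1.4900)
step 1: x0=(-0.6687, 1.5893, 0.9365) x1=(1.7394, 1.4334, -0.7883) x2=(-1.5368, 1.8632, 0.1654) x3=(-1.2792, -1.7039, -0.2920) x4=(0.9148, 0.2884, -1.4861)
step 2: x0=(-0.6477, 1.5686, 0.9224) x1=(1.7185, 1.4166, -0.7666) x2=(-1.5131, 1.8861, 0.1810) x3=(-1.2784, -1.6976, -0.3140) x4=(0.9096, 0.2870, -1.4820)
step 3: x0=(-0.6271, 1.5480, 0.9079) x1=(1.6973, 1.3997, -0.7449) x2=(-1.4891, 1.9089, 0.1968) x3=(-1.2774, -1.6912, -0.3360) x4=(0.9044, 0.2859, -1.4775)
step 4: x0=(-0.6069, 1.5275, 0.8928) x1=(1.6758, 1.3826, -0.7232) x2=(-1.4645, 1.9313, 0.2129) x3=(-1.2764, -1.6846, -0.3580) x4=(0.8992, 0.2850, -1.4728)
step 5: x0=(-0.5871, 1.5071, 0.8772) x1=(1.6540, 1.3653, -0.7016) x2=(-1.4396, 1.9536, 0.2291) x3=(-1.2754, -1.6778, -0.3800) x4=(0.8941, 0.2844, -1.4678)
step 6: x0=(-0.5677, 1.4869, 0.8611) x1=(1.6319, 1.3478, -0.6801) x2=(-1.4141, 1.9755, 0.2456) x3=(-1.2742, -1.6708, -0.4020) x4=(0.8890, 0.2841, -1.4625)
step 7: x0=(-0.5486, 1.4669, 0.8445) x1=(1.6096, 1.3301, -0.6585) x2=(-1.3882, 1.9972, 0.2623) x3=(-1.2730, -1.6636, -0.4239) x4=(0.8839, 0.2840, -1.4569)
step 8: x0=(-0.5299, 1.4471, 0.8274) x1=(1.5869, 1.3123, -0.6371) x2=(-1.3619, 2.0185, 0.2792) x3=(-1.2717, -1.6563, -0.4459) x4=(0.8788, 0.2842, -1.4509)
step 9: x0=(-0.5116, 1.4275, 0.8098) x1=(1.5639, 1.2943, -0.6156) x2=(-1.3351, 2.0394, 0.2962) x3=(-1.2703, -1.6487, -0.4678) x4=(0.8738, 0.2847, -1.4446)
step 10: x0=(-0.4937, 1.4082, 0.7918) x1=(1.5406, 1.2760, -0.5943) x2=(-1.3078, 2.0600, 0.3134) x3=(-1.2688, -1.6410, -0.4898) x4=(0.8688, 0.2855, -1.4380)
step 11: x0=(-0.4761, 1.3892, 0.7734) x1=(1.5170, 1.2577, -0.5729) x2=(-1.2800, 2.0803, 0.3307) x3=(-1.2672, -1.6331, -0.5117) x4=(0.8638, 0.2865, -1.4310)
step 12: x0=(-0.4589, 1.3704, 0.7545) x1=(1.4930, 1.2391, -0.5517) x2=(-1.2519, 2.1001, 0.3481) x3=(-1.2655, -1.6250, -0.5336) x4=(0.8588, 0.2878, -1.4236)
step 13: x0=(-0.4420, 1.3520, 0.7352) x1=(1.4687, 1.2204, -0.5305) x2=(-1.2232, 2.1195, 0.3656) x3=(-1.2638, -1.6168, -0.5555) x4=(0.8538, 0.2894, -1.4158)
step 14: x0=(-0.4253, 1.3340, 0.7155) x1=(1.4441, 1.2014, -0.5094) x2=(-1.1942, 2.1385, 0.3833) x3=(-1.2619, -1.6083, -0.5774) x4=(0.8488, 0.2913, -1.4077)
step 15: x0=(-0.4090, 1.3162, 0.6955) x1=(1.4191, 1.1823, -0.4883) x2=(-1.1647, 2.1570, 0.4009) x3=(-1.2600, -1.5997, -0.5992) x4=(0.8439, 0.2934, -1.3991)
step 16: x0=(-0.3929, 1.2989, 0.6751) x1=(1.3937, 1.1631, -0.4673) x2=(-1.1348, 2.1751, 0.4187) x3=(-1.2579, -1.5908, -0.6210) x4=(0.8390, 0.2959, -1.3901)
step 17: x0=(-0.3771, 1.2819, 0.6543) x1=(1.3680, 1.1436, -0.4465) x2=(-1.1045, 2.1927, 0.4364) x3=(-1.2558, -1.5818, -0.6429) x4=(0.8340, 0.2986, -1.3807)
step 18: x0=(-0.3615, 1.2652, 0.6333) x1=(1.3418, 1.1240, -0.4256) x2=(-1.0738, 2.2098, 0.4542) x3=(-1.2535, -1.5726, -0.6646) x4=(0.8291, 0.3016, -1.3708)
step 19: x0=(-0.3461, 1.2490, 0.6119) x1=(1.3153, 1.1042, -0.4049) x2=(-1.0427, 2.2265, 0.4719) x3=(-1.2512, -1.5632, -0.6864) x4=(0.8242, 0.3049, -1.3604)
step 20: x0=(-0.3308, 1.2331, 0.5902) x1=(1.2884, 1.0843, -0.3843) x2=(-1.0112, 2.2427, 0.4896) x3=(-1.2487, -1.5536, -0.7081) x4=(0.8192, 0.3085, -1.3496)
step 21: x0=(-0.3156, 1.2176, 0.5683) x1=(1.2611, 1.0642, -0.3638) x2=(-0.9794, 2.2584, 0.5073) x3=(-1.2461, -1.5438, -0.7298) x4=(0.8143, 0.3125, -1.3382)
step 22: x0=(-0.3005, 1.2024, 0.5461) x1=(1.2334, 1.0439, -0.3434) x2=(-0.9472, 2.2736, 0.5249) x3=(-1.2434, -1.5338, -0.7514) x4=(0.8093, 0.3167, -1.3264)
step 23: x0=(-0.2855, 1.1876, 0.5237) x1=(1.2053, 1.0235, -0.3231) x2=(-0.9147, 2.2884, 0.5424) x3=(-1.2406, -1.5236, -0.7730) x4=(0.8043, 0.3212, -1.3140)
step 24: x0=(-0.2704, 1.1732, 0.5010) x1=(1.1767, 1.0029, -0.3029) x2=(-0.8819, 2.3026, 0.5598) x3=(-1.2376, -1.5133, -0.7946) x4=(0.7993, 0.3260, -1.3010)
step 25: x0=(-0.2554, 1.1590, 0.4780) x1=(1.1476, 0.9822, -0.2828) x2=(-0.8488, 2.3164, 0.5771) x3=(-1.2346, -1.5027, -0.8162) x4=(0.7943, 0.3312, -1.2874)
step 26: x0=(-0.2403, 1.1452, 0.4548) x1=(1.1181, 0.9613, -0.2629) x2=(-0.8154, 2.3297, 0.5943) x3=(-1.2314, -1.4919, -0.8376) x4=(0.7892, 0.3366, -1.2732)
step 27: x0=(-0.2250, 1.1317, 0.4314) x1=(1.0881, 0.9404, -0.2431) x2=(-0.7817, 2.3425, 0.6114) x3=(-1.2281, -1.4809, -0.8591) x4=(0.7841, 0.3423, -1.2585)
step 28: x0=(-0.2096, 1.1184, 0.4078) x1=(1.0576, 0.9193, -0.2234) x2=(-0.7477, 2.3548, 0.6283) x3=(-1.2247, -1.4697, -0.8805) x4=(0.7789, 0.3484, -1.2430)
step 29: x0=(-0.1940, 1.1054, 0.3839) x1=(1.0265, 0.8981, -0.2039) x2=(-0.7135, 2.3667, 0.6451) x3=(-1.2211, -1.4583, -0.9018) x4=(0.7736, 0.3547, -1.2269)
step 30: x0=(-0.1782, 1.0926, 0.3597) x1=(0.9949, 0.8768, -0.1845) x2=(-0.6790, 2.3781, 0.6617) x3=(-1.2174, -1.4467, -0.9231) x4=(0.7683, 0.3614, -1.2100)
step 31: x0=(-0.1621, 1.0800, 0.3353) x1=(0.9628, 0.8555, -0.1653) x2=(-0.6443, 2.3890, 0.6781) x3=(-1.2136, -1.4349, -0.9443) x4=(0.7629, 0.3684, -1.1925)
step 32: x0=(-0.1455, 1.0676, 0.3106) x1=(0.9300, 0.8341, -0.1462) x2=(-0.6094, 2.3995, 0.6944) x3=(-1.2096, -1.4229, -0.9655) x4=(0.7574, 0.3757, -1.1741)
step 33: x0=(-0.1286, 1.0553, 0.2857) x1=(0.8967, 0.8126, -0.1273) x2=(-0.5743, 2.4095, 0.7104) x3=(-1.2055, -1.4106, -0.9866) x4=(0.7517, 0.3832, -1.1550)
step 34: x0=(-0.1111, 1.0431, 0.2604) x1=(0.8626, 0.7912, -0.1086) x2=(-0.5389, 2.4190, 0.7263) x3=(-1.2012, -1.3982, -1.0076) x4=(0.7459, 0.3911, -1.1351)
step 35: x0=(-0.0930, 1.0309, 0.2349) x1=(0.8279, 0.7698, -0.0900) x2=(-0.5034, 2.4282, 0.7420) x3=(-1.1968, -1.3855, -1.0286) x4=(0.7399, 0.3993, -1.1143)
step 36: x0=(-0.0743, 1.0187, 0.2090) x1=(0.7923, 0.7484, -0.0717) x2=(-0.4677, 2.4368, 0.7574) x3=(-1.1923, -1.3726, -1.0495) x4=(0.7338, 0.4078, -1.0926)

2.9972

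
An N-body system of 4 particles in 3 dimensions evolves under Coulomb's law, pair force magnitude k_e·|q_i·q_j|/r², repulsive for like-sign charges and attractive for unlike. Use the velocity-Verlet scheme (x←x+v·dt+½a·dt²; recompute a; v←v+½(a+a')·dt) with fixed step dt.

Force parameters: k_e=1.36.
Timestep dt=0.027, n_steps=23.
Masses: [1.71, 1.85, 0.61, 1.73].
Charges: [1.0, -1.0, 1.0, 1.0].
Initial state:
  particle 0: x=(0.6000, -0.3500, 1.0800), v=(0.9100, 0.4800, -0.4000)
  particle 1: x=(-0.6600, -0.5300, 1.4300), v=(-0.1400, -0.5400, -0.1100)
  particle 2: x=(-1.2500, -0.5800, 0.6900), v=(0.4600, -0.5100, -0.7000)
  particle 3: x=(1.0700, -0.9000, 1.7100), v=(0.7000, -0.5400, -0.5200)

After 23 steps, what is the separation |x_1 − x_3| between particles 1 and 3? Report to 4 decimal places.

step 0: x0=(0.6000, -0.3500, 1.0800) x1=(-0.6600, -0.5300, 1.4300) x2=(-1.2500, -0.5800, 0.6900) x3=(1.0700, -0.9000, 1.7100)
step 1: x0=(0.6243, -0.3369, 1.0691) x1=(-0.6637, -0.5446, 1.4268) x2=(-1.2373, -0.5937, 0.6717) x3=(1.0890, -0.9147, 1.6962)
step 2: x0=(0.6482, -0.3234, 1.0578) x1=(-0.6674, -0.5592, 1.4230) x2=(-1.2243, -0.6074, 0.6547) x3=(1.1082, -0.9298, 1.6827)
step 3: x0=(0.6717, -0.3096, 1.0463) x1=(-0.6710, -0.5738, 1.4187) x2=(-1.2108, -0.6210, 0.6389) x3=(1.1276, -0.9453, 1.6697)
step 4: x0=(0.6948, -0.2955, 1.0346) x1=(-0.6745, -0.5885, 1.4139) x2=(-1.1969, -0.6346, 0.6244) x3=(1.1472, -0.9610, 1.6570)
step 5: x0=(0.7175, -0.2810, 1.0226) x1=(-0.6780, -0.6031, 1.4085) x2=(-1.1826, -0.6481, 0.6112) x3=(1.1669, -0.9771, 1.6447)
step 6: x0=(0.7399, -0.2662, 1.0104) x1=(-0.6814, -0.6178, 1.4026) x2=(-1.1680, -0.6616, 0.5994) x3=(1.1868, -0.9936, 1.6327)
step 7: x0=(0.7619, -0.2510, 0.9980) x1=(-0.6847, -0.6324, 1.3961) x2=(-1.1530, -0.6750, 0.5890) x3=(1.2069, -1.0103, 1.6210)
step 8: x0=(0.7837, -0.2356, 0.9853) x1=(-0.6881, -0.6471, 1.3891) x2=(-1.1377, -0.6884, 0.5800) x3=(1.2270, -1.0274, 1.6097)
step 9: x0=(0.8052, -0.2198, 0.9725) x1=(-0.6914, -0.6617, 1.3814) x2=(-1.1221, -0.7018, 0.5725) x3=(1.2473, -1.0449, 1.5986)
step 10: x0=(0.8265, -0.2037, 0.9596) x1=(-0.6946, -0.6764, 1.3732) x2=(-1.1062, -0.7151, 0.5665) x3=(1.2677, -1.0626, 1.5878)
step 11: x0=(0.8475, -0.1873, 0.9464) x1=(-0.6979, -0.6910, 1.3644) x2=(-1.0900, -0.7285, 0.5621) x3=(1.2882, -1.0807, 1.5772)
step 12: x0=(0.8683, -0.1706, 0.9332) x1=(-0.7011, -0.7057, 1.3549) x2=(-1.0735, -0.7418, 0.5594) x3=(1.3088, -1.0990, 1.5669)
step 13: x0=(0.8889, -0.1537, 0.9198) x1=(-0.7044, -0.7203, 1.3447) x2=(-1.0566, -0.7551, 0.5584) x3=(1.3295, -1.1176, 1.5568)
step 14: x0=(0.9093, -0.1364, 0.9062) x1=(-0.7076, -0.7349, 1.3339) x2=(-1.0395, -0.7684, 0.5593) x3=(1.3503, -1.1365, 1.5469)
step 15: x0=(0.9295, -0.1189, 0.8926) x1=(-0.7109, -0.7496, 1.3223) x2=(-1.0220, -0.7817, 0.5621) x3=(1.3712, -1.1557, 1.5372)
step 16: x0=(0.9496, -0.1012, 0.8788) x1=(-0.7142, -0.7642, 1.3100) x2=(-1.0041, -0.7950, 0.5669) x3=(1.3921, -1.1752, 1.5277)
step 17: x0=(0.9696, -0.0832, 0.8649) x1=(-0.7176, -0.7788, 1.2969) x2=(-0.9859, -0.8082, 0.5740) x3=(1.4131, -1.1949, 1.5184)
step 18: x0=(0.9894, -0.0650, 0.8510) x1=(-0.7211, -0.7934, 1.2829) x2=(-0.9673, -0.8215, 0.5836) x3=(1.4341, -1.2148, 1.5092)
step 19: x0=(1.0091, -0.0465, 0.8370) x1=(-0.7246, -0.8080, 1.2680) x2=(-0.9483, -0.8347, 0.5957) x3=(1.4552, -1.2350, 1.5002)
step 20: x0=(1.0288, -0.0278, 0.8228) x1=(-0.7282, -0.8227, 1.2520) x2=(-0.9289, -0.8480, 0.6109) x3=(1.4764, -1.2553, 1.4913)
step 21: x0=(1.0483, -0.0089, 0.8086) x1=(-0.7320, -0.8373, 1.2349) x2=(-0.9089, -0.8611, 0.6293) x3=(1.4976, -1.2759, 1.4826)
step 22: x0=(1.0677, 0.0102, 0.7944) x1=(-0.7359, -0.8520, 1.2165) x2=(-0.8883, -0.8743, 0.6515) x3=(1.5188, -1.2967, 1.4740)
step 23: x0=(1.0870, 0.0295, 0.7800) x1=(-0.7400, -0.8666, 1.1965) x2=(-0.8670, -0.8873, 0.6782) x3=(1.5401, -1.3178, 1.4656)

2.3398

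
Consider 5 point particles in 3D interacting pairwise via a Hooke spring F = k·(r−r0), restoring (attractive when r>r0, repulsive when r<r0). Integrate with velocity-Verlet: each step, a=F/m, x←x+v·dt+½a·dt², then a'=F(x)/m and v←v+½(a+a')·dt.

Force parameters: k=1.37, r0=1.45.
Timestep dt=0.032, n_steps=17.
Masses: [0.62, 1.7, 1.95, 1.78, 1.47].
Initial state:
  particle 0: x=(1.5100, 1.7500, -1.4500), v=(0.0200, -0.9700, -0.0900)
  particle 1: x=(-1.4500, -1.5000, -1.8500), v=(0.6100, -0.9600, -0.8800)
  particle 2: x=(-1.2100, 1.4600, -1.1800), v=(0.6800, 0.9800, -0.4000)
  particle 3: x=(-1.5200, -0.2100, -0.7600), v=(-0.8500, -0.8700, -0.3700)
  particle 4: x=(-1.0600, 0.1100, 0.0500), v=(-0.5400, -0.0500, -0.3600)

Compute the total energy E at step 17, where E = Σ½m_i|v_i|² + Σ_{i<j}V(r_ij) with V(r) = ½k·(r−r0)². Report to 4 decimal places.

step 0: x0=(1.5100, 1.7500, -1.4500) x1=(-1.4500, -1.5000, -1.8500) x2=(-1.2100, 1.4600, -1.1800) x3=(-1.5200, -0.2100, -0.7600) x4=(-1.0600, 0.1100, 0.0500)
step 1: x0=(1.5032, 1.7139, -1.4516) x1=(-1.4295, -1.5288, -1.8775) x2=(-1.1878, 1.4906, -1.1929) x3=(-1.5465, -0.2374, -0.7722) x4=(-1.0766, 0.1087, 0.0377)
step 2: x0=(1.4816, 1.6680, -1.4507) x1=(-1.4072, -1.5538, -1.9037) x2=(-1.1649, 1.5197, -1.2058) x3=(-1.5717, -0.2639, -0.7853) x4=(-1.0917, 0.1081, 0.0240)
step 3: x0=(1.4454, 1.6123, -1.4474) x1=(-1.3832, -1.5748, -1.9284) x2=(-1.1412, 1.5472, -1.2188) x3=(-1.5955, -0.2894, -0.7992) x4=(-1.1054, 0.1081, 0.0087)
step 4: x0=(1.3950, 1.5473, -1.4419) x1=(-1.3574, -1.5920, -1.9518) x2=(-1.1169, 1.5728, -1.2319) x3=(-1.6179, -0.3139, -0.8138) x4=(-1.1176, 0.1086, -0.0081)
step 5: x0=(1.3310, 1.4734, -1.4344) x1=(-1.3299, -1.6052, -1.9736) x2=(-1.0920, 1.5966, -1.2451) x3=(-1.6389, -0.3374, -0.8293) x4=(-1.1285, 0.1097, -0.0265)
step 6: x0=(1.2538, 1.3911, -1.4249) x1=(-1.3009, -1.6144, -1.9940) x2=(-1.0667, 1.6183, -1.2583) x3=(-1.6585, -0.3600, -0.8455) x4=(-1.1379, 0.1113, -0.0464)
step 7: x0=(1.1644, 1.3007, -1.4137) x1=(-1.2704, -1.6198, -2.0128) x2=(-1.0409, 1.6380, -1.2715) x3=(-1.6767, -0.3815, -0.8624) x4=(-1.1461, 0.1133, -0.0679)
step 8: x0=(1.0634, 1.2030, -1.4009) x1=(-1.2385, -1.6214, -2.0302) x2=(-1.0148, 1.6555, -1.2848) x3=(-1.6936, -0.4021, -0.8801) x4=(-1.1529, 0.1157, -0.0908)
step 9: x0=(0.9520, 1.0986, -1.3869) x1=(-1.2055, -1.6191, -2.0460) x2=(-0.9886, 1.6707, -1.2981) x3=(-1.7092, -0.4218, -0.8984) x4=(-1.1586, 0.1184, -0.1152)
step 10: x0=(0.8310, 0.9881, -1.3718) x1=(-1.1713, -1.6133, -2.0603) x2=(-0.9622, 1.6837, -1.3113) x3=(-1.7235, -0.4405, -0.9175) x4=(-1.1632, 0.1214, -0.1411)
step 11: x0=(0.7017, 0.8721, -1.3559) x1=(-1.1362, -1.6038, -2.0730) x2=(-0.9359, 1.6943, -1.3246) x3=(-1.7367, -0.4582, -0.9371) x4=(-1.1668, 0.1245, -0.1683)
step 12: x0=(0.5650, 0.7514, -1.3394) x1=(-1.1002, -1.5910, -2.0842) x2=(-0.9097, 1.7026, -1.3379) x3=(-1.7487, -0.4752, -0.9574) x4=(-1.1695, 0.1277, -0.1968)
step 13: x0=(0.4222, 0.6267, -1.3224) x1=(-1.0636, -1.5748, -2.0940) x2=(-0.8836, 1.7085, -1.3511) x3=(-1.7597, -0.4913, -0.9782) x4=(-1.1713, 0.1310, -0.2265)
step 14: x0=(0.2743, 0.4985, -1.3053) x1=(-1.0264, -1.5555, -2.1023) x2=(-0.8578, 1.7120, -1.3643) x3=(-1.7698, -0.5066, -0.9995) x4=(-1.1725, 0.1342, -0.2573)
step 15: x0=(0.1224, 0.3677, -1.2883) x1=(-0.9888, -1.5332, -2.1092) x2=(-0.8322, 1.7131, -1.3776) x3=(-1.7790, -0.5211, -1.0213) x4=(-1.1731, 0.1374, -0.2892)
step 16: x0=(-0.0324, 0.2350, -1.2716) x1=(-0.9509, -1.5081, -2.1148) x2=(-0.8070, 1.7119, -1.3908) x3=(-1.7875, -0.5350, -1.0436) x4=(-1.1733, 0.1405, -0.3220)
step 17: x0=(-0.1892, 0.1009, -1.2553) x1=(-0.9129, -1.4804, -2.1191) x2=(-0.7822, 1.7082, -1.4039) x3=(-1.7954, -0.5482, -1.0662) x4=(-1.1731, 0.1435, -0.3556)
step 0 velocities: v0=(0.0200, -0.9700, -0.0900) v1=(0.6100, -0.9600, -0.8800) v2=(0.6800, 0.9800, -0.4000) v3=(-0.8500, -0.8700, -0.3700) v4=(-0.5400, -0.0500, -0.3600)
step 0: KE=5.3454, PE=16.0365, E=21.3819
step 17 velocities: v0=(-4.9155, -4.1982, 0.4989) v1=(1.1883, 0.9037, -0.1150) v2=(0.7716, -0.1516, -0.4118) v3=(-0.2374, -0.4032, -0.7142) v4=(0.0095, 0.0921, -1.0607)
step 17: KE=17.1871, PE=4.1740, E=21.3611

21.3611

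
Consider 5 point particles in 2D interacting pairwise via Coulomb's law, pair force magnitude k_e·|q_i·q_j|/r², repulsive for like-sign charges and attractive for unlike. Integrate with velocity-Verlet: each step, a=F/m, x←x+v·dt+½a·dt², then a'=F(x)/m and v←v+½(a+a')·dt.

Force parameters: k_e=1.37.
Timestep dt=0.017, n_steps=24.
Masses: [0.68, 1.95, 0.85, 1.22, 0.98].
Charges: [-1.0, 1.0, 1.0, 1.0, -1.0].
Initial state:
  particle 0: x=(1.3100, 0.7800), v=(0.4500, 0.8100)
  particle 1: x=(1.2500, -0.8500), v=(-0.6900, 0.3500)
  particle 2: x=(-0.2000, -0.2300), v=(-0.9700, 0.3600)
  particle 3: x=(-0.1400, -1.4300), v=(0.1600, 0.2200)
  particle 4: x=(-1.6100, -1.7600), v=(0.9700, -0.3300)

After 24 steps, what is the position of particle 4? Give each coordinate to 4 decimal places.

step 0: x0=(1.3100, 0.7800) x1=(1.2500, -0.8500) x2=(-0.2000, -0.2300) x3=(-0.1400, -1.4300) x4=(-1.6100, -1.7600)
step 1: x0=(1.3176, 0.7936) x1=(1.2383, -0.8440) x2=(-0.2166, -0.2237) x3=(-0.1374, -1.4264) x4=(-1.5934, -1.7656)
step 2: x0=(1.3250, 0.8068) x1=(1.2268, -0.8380) x2=(-0.2333, -0.2170) x3=(-0.1350, -1.4231) x4=(-1.5765, -1.7710)
step 3: x0=(1.3322, 0.8197) x1=(1.2154, -0.8318) x2=(-0.2501, -0.2099) x3=(-0.1329, -1.4200) x4=(-1.5594, -1.7763)
step 4: x0=(1.3392, 0.8323) x1=(1.2042, -0.8256) x2=(-0.2672, -0.2024) x3=(-0.1310, -1.4172) x4=(-1.5419, -1.7816)
step 5: x0=(1.3461, 0.8445) x1=(1.1931, -0.8193) x2=(-0.2844, -0.1946) x3=(-0.1293, -1.4147) x4=(-1.5243, -1.7867)
step 6: x0=(1.3529, 0.8563) x1=(1.1822, -0.8130) x2=(-0.3017, -0.1864) x3=(-0.1279, -1.4125) x4=(-1.5063, -1.7916)
step 7: x0=(1.3594, 0.8679) x1=(1.1714, -0.8066) x2=(-0.3193, -0.1779) x3=(-0.1268, -1.4106) x4=(-1.4881, -1.7965)
step 8: x0=(1.3658, 0.8791) x1=(1.1607, -0.8001) x2=(-0.3370, -0.1691) x3=(-0.1258, -1.4089) x4=(-1.4695, -1.8012)
step 9: x0=(1.3720, 0.8900) x1=(1.1502, -0.7935) x2=(-0.3549, -0.1599) x3=(-0.1251, -1.4075) x4=(-1.4507, -1.8057)
step 10: x0=(1.3781, 0.9006) x1=(1.1398, -0.7869) x2=(-0.3730, -0.1504) x3=(-0.1247, -1.4064) x4=(-1.4316, -1.8102)
step 11: x0=(1.3840, 0.9109) x1=(1.1296, -0.7801) x2=(-0.3912, -0.1407) x3=(-0.1245, -1.4056) x4=(-1.4123, -1.8144)
step 12: x0=(1.3898, 0.9209) x1=(1.1195, -0.7733) x2=(-0.4097, -0.1306) x3=(-0.1246, -1.4051) x4=(-1.3926, -1.8185)
step 13: x0=(1.3954, 0.9305) x1=(1.1096, -0.7665) x2=(-0.4283, -0.1202) x3=(-0.1249, -1.4048) x4=(-1.3726, -1.8225)
step 14: x0=(1.4008, 0.9399) x1=(1.0998, -0.7595) x2=(-0.4471, -0.1096) x3=(-0.1255, -1.4049) x4=(-1.3523, -1.8262)
step 15: x0=(1.4060, 0.9490) x1=(1.0902, -0.7525) x2=(-0.4661, -0.0987) x3=(-0.1264, -1.4052) x4=(-1.3317, -1.8298)
step 16: x0=(1.4112, 0.9578) x1=(1.0807, -0.7454) x2=(-0.4853, -0.0876) x3=(-0.1275, -1.4058) x4=(-1.3108, -1.8332)
step 17: x0=(1.4161, 0.9664) x1=(1.0714, -0.7382) x2=(-0.5047, -0.0762) x3=(-0.1289, -1.4067) x4=(-1.2896, -1.8365)
step 18: x0=(1.4209, 0.9746) x1=(1.0622, -0.7310) x2=(-0.5242, -0.0646) x3=(-0.1305, -1.4078) x4=(-1.2680, -1.8395)
step 19: x0=(1.4255, 0.9826) x1=(1.0531, -0.7236) x2=(-0.5440, -0.0528) x3=(-0.1325, -1.4093) x4=(-1.2461, -1.8423)
step 20: x0=(1.4300, 0.9903) x1=(1.0442, -0.7162) x2=(-0.5639, -0.0408) x3=(-0.1348, -1.4110) x4=(-1.2239, -1.8449)
step 21: x0=(1.4343, 0.9977) x1=(1.0354, -0.7087) x2=(-0.5839, -0.0285) x3=(-0.1373, -1.4131) x4=(-1.2013, -1.8473)
step 22: x0=(1.4385, 1.0048) x1=(1.0268, -0.7011) x2=(-0.6041, -0.0161) x3=(-0.1402, -1.4154) x4=(-1.1783, -1.8495)
step 23: x0=(1.4425, 1.0117) x1=(1.0183, -0.6935) x2=(-0.6245, -0.0035) x3=(-0.1434, -1.4181) x4=(-1.1550, -1.8514)
step 24: x0=(1.4463, 1.0184) x1=(1.0100, -0.6857) x2=(-0.6451, 0.0093) x3=(-0.1469, -1.4210) x4=(-1.1313, -1.8531)

(-1.1313, -1.8531)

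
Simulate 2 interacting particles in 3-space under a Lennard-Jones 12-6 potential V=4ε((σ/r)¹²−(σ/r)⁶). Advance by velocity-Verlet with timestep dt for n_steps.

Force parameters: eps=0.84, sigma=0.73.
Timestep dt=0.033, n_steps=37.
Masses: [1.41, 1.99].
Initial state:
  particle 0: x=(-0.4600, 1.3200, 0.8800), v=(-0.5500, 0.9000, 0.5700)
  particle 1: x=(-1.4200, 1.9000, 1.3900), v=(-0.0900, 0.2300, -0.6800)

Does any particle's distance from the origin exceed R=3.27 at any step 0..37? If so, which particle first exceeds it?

step 0: x0=(-0.4600, 1.3200, 0.8800) x1=(-1.4200, 1.9000, 1.3900)
step 1: x0=(-0.4783, 1.3498, 0.8989) x1=(-1.4228, 1.9075, 1.3675)
step 2: x0=(-0.4972, 1.3799, 0.9181) x1=(-1.4253, 1.9148, 1.3448)
step 3: x0=(-0.5166, 1.4104, 0.9375) x1=(-1.4274, 1.9219, 1.3219)
step 4: x0=(-0.5368, 1.4413, 0.9573) x1=(-1.4289, 1.9286, 1.2988)
step 5: x0=(-0.5580, 1.4727, 0.9774) x1=(-1.4297, 1.9350, 1.2754)
step 6: x0=(-0.5804, 1.5047, 0.9979) x1=(-1.4297, 1.9409, 1.2518)
step 7: x0=(-0.6042, 1.5375, 1.0189) x1=(-1.4286, 1.9463, 1.2278)
step 8: x0=(-0.6299, 1.5712, 1.0403) x1=(-1.4263, 1.9511, 1.2035)
step 9: x0=(-0.6574, 1.6058, 1.0622) x1=(-1.4226, 1.9552, 1.1789)
step 10: x0=(-0.6862, 1.6410, 1.0842) x1=(-1.4181, 1.9589, 1.1542)
step 11: x0=(-0.7135, 1.6755, 1.1060) x1=(-1.4145, 1.9631, 1.1296)
step 12: x0=(-0.7318, 1.7064, 1.1276) x1=(-1.4174, 1.9698, 1.1052)
step 13: x0=(-0.7326, 1.7305, 1.1497) x1=(-1.4327, 1.9814, 1.0804)
step 14: x0=(-0.7207, 1.7500, 1.1731) x1=(-1.4569, 1.9962, 1.0547)
step 15: x0=(-0.7054, 1.7684, 1.1971) x1=(-1.4836, 2.0118, 1.0286)
step 16: x0=(-0.6907, 1.7871, 1.2209) x1=(-1.5098, 2.0272, 1.0027)
step 17: x0=(-0.6780, 1.8063, 1.2442) x1=(-1.5347, 2.0422, 0.9770)
step 18: x0=(-0.6672, 1.8260, 1.2669) x1=(-1.5582, 2.0569, 0.9519)
step 19: x0=(-0.6580, 1.8461, 1.2890) x1=(-1.5805, 2.0713, 0.9271)
step 20: x0=(-0.6503, 1.8666, 1.3105) x1=(-1.6018, 2.0854, 0.9027)
step 21: x0=(-0.6436, 1.8873, 1.3316) x1=(-1.6223, 2.0993, 0.8786)
step 22: x0=(-0.6379, 1.9083, 1.3523) x1=(-1.6422, 2.1131, 0.8549)
step 23: x0=(-0.6329, 1.9294, 1.3726) x1=(-1.6616, 2.1268, 0.8314)
step 24: x0=(-0.6284, 1.9506, 1.3926) x1=(-1.6806, 2.1404, 0.8081)
step 25: x0=(-0.6244, 1.9718, 1.4123) x1=(-1.6992, 2.1540, 0.7850)
step 26: x0=(-0.6208, 1.9932, 1.4319) x1=(-1.7176, 2.1675, 0.7621)
step 27: x0=(-0.6175, 2.0146, 1.4512) x1=(-1.7358, 2.1810, 0.7392)
step 28: x0=(-0.6145, 2.0360, 1.4704) x1=(-1.7538, 2.1944, 0.7165)
step 29: x0=(-0.6116, 2.0575, 1.4895) x1=(-1.7716, 2.2079, 0.6939)
step 30: x0=(-0.6089, 2.0789, 1.5084) x1=(-1.7894, 2.2213, 0.6714)
step 31: x0=(-0.6064, 2.1004, 1.5272) x1=(-1.8070, 2.2347, 0.6489)
step 32: x0=(-0.6039, 2.1219, 1.5460) x1=(-1.8246, 2.2481, 0.6265)
step 33: x0=(-0.6016, 2.1434, 1.5647) x1=(-1.8421, 2.2615, 0.6041)
step 34: x0=(-0.5993, 2.1650, 1.5833) x1=(-1.8595, 2.2749, 0.5818)
step 35: x0=(-0.5971, 2.1865, 1.6019) x1=(-1.8769, 2.2882, 0.5595)
step 36: x0=(-0.5949, 2.2080, 1.6205) x1=(-1.8943, 2.3016, 0.5373)
step 37: x0=(-0.5928, 2.2296, 1.6390) x1=(-1.9116, 2.3150, 0.5151)

no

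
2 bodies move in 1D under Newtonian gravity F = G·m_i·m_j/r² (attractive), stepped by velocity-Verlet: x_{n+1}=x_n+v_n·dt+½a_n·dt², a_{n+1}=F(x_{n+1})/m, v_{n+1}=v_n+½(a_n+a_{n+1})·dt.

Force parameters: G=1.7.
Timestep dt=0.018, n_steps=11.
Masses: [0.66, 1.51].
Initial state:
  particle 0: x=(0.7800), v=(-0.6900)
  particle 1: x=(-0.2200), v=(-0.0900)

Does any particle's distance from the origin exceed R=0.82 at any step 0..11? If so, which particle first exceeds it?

step 0: x0=(0.7800) x1=(-0.2200)
step 1: x0=(0.7672) x1=(-0.2214)
step 2: x0=(0.7535) x1=(-0.2225)
step 3: x0=(0.7389) x1=(-0.2232)
step 4: x0=(0.7235) x1=(-0.2235)
step 5: x0=(0.7071) x1=(-0.2234)
step 6: x0=(0.6897) x1=(-0.2228)
step 7: x0=(0.6714) x1=(-0.2219)
step 8: x0=(0.6520) x1=(-0.2204)
step 9: x0=(0.6315) x1=(-0.2185)
step 10: x0=(0.6099) x1=(-0.2161)
step 11: x0=(0.5870) x1=(-0.2132)

no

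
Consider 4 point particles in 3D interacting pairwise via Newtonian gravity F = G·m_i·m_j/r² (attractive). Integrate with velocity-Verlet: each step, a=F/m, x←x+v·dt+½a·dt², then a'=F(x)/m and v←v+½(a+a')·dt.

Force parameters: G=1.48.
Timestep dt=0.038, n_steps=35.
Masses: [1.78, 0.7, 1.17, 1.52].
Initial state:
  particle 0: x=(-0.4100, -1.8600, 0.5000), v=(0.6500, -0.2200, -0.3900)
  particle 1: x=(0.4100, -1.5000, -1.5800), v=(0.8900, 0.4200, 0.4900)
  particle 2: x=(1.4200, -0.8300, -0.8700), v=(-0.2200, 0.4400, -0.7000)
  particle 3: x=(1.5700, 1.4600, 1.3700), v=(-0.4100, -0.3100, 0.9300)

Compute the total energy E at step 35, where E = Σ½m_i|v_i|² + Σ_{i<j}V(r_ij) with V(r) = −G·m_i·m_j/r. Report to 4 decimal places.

-2.8233

step 0: x0=(-0.4100, -1.8600, 0.5000) x1=(0.4100, -1.5000, -1.5800) x2=(1.4200, -0.8300, -0.8700) x3=(1.5700, 1.4600, 1.3700)
step 1: x0=(-0.3851, -1.8682, 0.4850) x1=(0.4442, -1.4837, -1.5607) x2=(1.4112, -0.8135, -0.8965) x3=(1.5543, 1.4480, 1.4052)
step 2: x0=(-0.3596, -1.8759, 0.4695) x1=(0.4791, -1.4668, -1.5398) x2=(1.4013, -0.7974, -0.9229) x3=(1.5385, 1.4356, 1.4401)
step 3: x0=(-0.3336, -1.8833, 0.4535) x1=(0.5148, -1.4491, -1.5175) x2=(1.3904, -0.7818, -0.9491) x3=(1.5226, 1.4227, 1.4748)
step 4: x0=(-0.3072, -1.8903, 0.4371) x1=(0.5514, -1.4306, -1.4935) x2=(1.3784, -0.7669, -0.9752) x3=(1.5065, 1.4095, 1.5091)
step 5: x0=(-0.2802, -1.8968, 0.4203) x1=(0.5890, -1.4111, -1.4679) x2=(1.3652, -0.7526, -1.0012) x3=(1.4902, 1.3958, 1.5431)
step 6: x0=(-0.2528, -1.9028, 0.4030) x1=(0.6276, -1.3906, -1.4407) x2=(1.3508, -0.7391, -1.0271) x3=(1.4739, 1.3817, 1.5769)
step 7: x0=(-0.2248, -1.9084, 0.3852) x1=(0.6675, -1.3687, -1.4116) x2=(1.3350, -0.7266, -1.0529) x3=(1.4573, 1.3672, 1.6103)
step 8: x0=(-0.1963, -1.9136, 0.3669) x1=(0.7087, -1.3453, -1.3807) x2=(1.3179, -0.7152, -1.0787) x3=(1.4407, 1.3523, 1.6434)
step 9: x0=(-0.1673, -1.9182, 0.3481) x1=(0.7515, -1.3200, -1.3480) x2=(1.2991, -0.7051, -1.1044) x3=(1.4239, 1.3370, 1.6762)
step 10: x0=(-0.1378, -1.9223, 0.3289) x1=(0.7961, -1.2925, -1.3134) x2=(1.2787, -0.6967, -1.1300) x3=(1.4070, 1.3213, 1.7087)
step 11: x0=(-0.1077, -1.9259, 0.3091) x1=(0.8426, -1.2621, -1.2769) x2=(1.2565, -0.6902, -1.1556) x3=(1.3899, 1.3052, 1.7408)
step 12: x0=(-0.0771, -1.9289, 0.2888) x1=(0.8916, -1.2280, -1.2387) x2=(1.2321, -0.6864, -1.1811) x3=(1.3728, 1.2887, 1.7726)
step 13: x0=(-0.0459, -1.9314, 0.2680) x1=(0.9433, -1.1891, -1.1989) x2=(1.2055, -0.6858, -1.2062) x3=(1.3555, 1.2718, 1.8041)
step 14: x0=(-0.0143, -1.9332, 0.2467) x1=(0.9980, -1.1435, -1.1583) x2=(1.1763, -0.6895, -1.2306) x3=(1.3381, 1.2545, 1.8352)
step 15: x0=(0.0180, -1.9345, 0.2248) x1=(1.0560, -1.0887, -1.1182) x2=(1.1445, -0.6992, -1.2534) x3=(1.3206, 1.2369, 1.8660)
step 16: x0=(0.0508, -1.9350, 0.2024) x1=(1.1163, -1.0213, -1.0818) x2=(1.1106, -0.7170, -1.2728) x3=(1.3030, 1.2189, 1.8964)
step 17: x0=(0.0842, -1.9349, 0.1795) x1=(1.1758, -0.9379, -1.0547) x2=(1.0765, -0.7449, -1.2853) x3=(1.2853, 1.2005, 1.9265)
step 18: x0=(0.1181, -1.9341, 0.1561) x1=(1.2268, -0.8396, -1.0449) x2=(1.0467, -0.7823, -1.2861) x3=(1.2675, 1.1817, 1.9562)
step 19: x0=(0.1525, -1.9326, 0.1321) x1=(1.2617, -0.7368, -1.0553) x2=(1.0259, -0.8230, -1.2736) x3=(1.2496, 1.1625, 1.9855)
step 20: x0=(0.1876, -1.9303, 0.1075) x1=(1.2800, -0.6402, -1.0798) x2=(1.0142, -0.8606, -1.2514) x3=(1.2316, 1.1430, 2.0145)
step 21: x0=(0.2231, -1.9272, 0.0824) x1=(1.2863, -0.5537, -1.1110) x2=(1.0091, -0.8930, -1.2238) x3=(1.2135, 1.1231, 2.0431)
step 22: x0=(0.2592, -1.9233, 0.0568) x1=(1.2846, -0.4768, -1.1445) x2=(1.0079, -0.9204, -1.1933) x3=(1.1954, 1.1028, 2.0713)
step 23: x0=(0.2959, -1.9186, 0.0304) x1=(1.2777, -0.4080, -1.1782) x2=(1.0091, -0.9437, -1.1613) x3=(1.1772, 1.0822, 2.0990)
step 24: x0=(0.3331, -1.9129, 0.0035) x1=(1.2674, -0.3459, -1.2110) x2=(1.0117, -0.9640, -1.1283) x3=(1.1589, 1.0612, 2.1264)
step 25: x0=(0.3709, -1.9063, -0.0242) x1=(1.2546, -0.2893, -1.2425) x2=(1.0149, -0.9820, -1.0946) x3=(1.1405, 1.0399, 2.1534)
step 26: x0=(0.4093, -1.8987, -0.0526) x1=(1.2401, -0.2373, -1.2724) x2=(1.0183, -0.9983, -1.0601) x3=(1.1221, 1.0183, 2.1800)
step 27: x0=(0.4483, -1.8899, -0.0819) x1=(1.2243, -0.1893, -1.3008) x2=(1.0216, -1.0135, -1.0247) x3=(1.1037, 0.9963, 2.2062)
step 28: x0=(0.4880, -1.8800, -0.1120) x1=(1.2075, -0.1447, -1.3275) x2=(1.0245, -1.0281, -0.9885) x3=(1.0852, 0.9739, 2.2320)
step 29: x0=(0.5284, -1.8688, -0.1430) x1=(1.1899, -0.1030, -1.3526) x2=(1.0269, -1.0424, -0.9513) x3=(1.0666, 0.9512, 2.2573)
step 30: x0=(0.5695, -1.8561, -0.1750) x1=(1.1717, -0.0640, -1.3762) x2=(1.0286, -1.0569, -0.9129) x3=(1.0480, 0.9283, 2.2822)
step 31: x0=(0.6114, -1.8418, -0.2082) x1=(1.1531, -0.0274, -1.3983) x2=(1.0294, -1.0720, -0.8731) x3=(1.0294, 0.9049, 2.3067)
step 32: x0=(0.6542, -1.8256, -0.2427) x1=(1.1340, 0.0070, -1.4190) x2=(1.0291, -1.0883, -0.8317) x3=(1.0107, 0.8813, 2.3308)
step 33: x0=(0.6980, -1.8073, -0.2785) x1=(1.1147, 0.0395, -1.4383) x2=(1.0275, -1.1062, -0.7884) x3=(0.9921, 0.8573, 2.3544)
step 34: x0=(0.7429, -1.7863, -0.3160) x1=(1.0951, 0.0701, -1.4563) x2=(1.0244, -1.1267, -0.7429) x3=(0.9734, 0.8331, 2.3776)
step 35: x0=(0.7891, -1.7621, -0.3552) x1=(1.0753, 0.0990, -1.4730) x2=(1.0194, -1.1506, -0.6947) x3=(0.9547, 0.8085, 2.4003)
step 0 velocities: v0=(0.6500, -0.2200, -0.3900) v1=(0.8900, 0.4200, 0.4900) v2=(-0.2200, 0.4400, -0.7000) v3=(-0.4100, -0.3100, 0.9300)
step 0: KE=2.2638, PE=-5.1010, E=-2.8371
step 35 velocities: v0=(1.2348, 0.6930, -1.0613) v1=(-0.5226, 0.7389, -0.4240) v2=(-0.1579, -0.6977, 1.3067) v3=(-0.4921, -0.6503, 0.5924)
step 35: KE=5.2070, PE=-8.0303, E=-2.8233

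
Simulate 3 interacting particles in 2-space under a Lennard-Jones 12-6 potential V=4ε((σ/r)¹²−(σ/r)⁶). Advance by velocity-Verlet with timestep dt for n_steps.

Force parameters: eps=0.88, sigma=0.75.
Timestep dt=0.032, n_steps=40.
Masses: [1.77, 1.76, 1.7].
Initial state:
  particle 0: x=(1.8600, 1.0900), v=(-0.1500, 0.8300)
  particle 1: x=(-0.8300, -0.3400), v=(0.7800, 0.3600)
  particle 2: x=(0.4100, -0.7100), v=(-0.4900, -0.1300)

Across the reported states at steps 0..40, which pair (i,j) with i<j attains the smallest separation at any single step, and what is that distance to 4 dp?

pair (1,2), distance 0.7605

step 0: x0=(1.8600, 1.0900) x1=(-0.8300, -0.3400) x2=(0.4100, -0.7100)
step 1: x0=(1.8552, 1.1166) x1=(-0.8049, -0.3285) x2=(0.3942, -0.7141)
step 2: x0=(1.8504, 1.1431) x1=(-0.7794, -0.3172) x2=(0.3779, -0.7181)
step 3: x0=(1.8456, 1.1697) x1=(-0.7534, -0.3060) x2=(0.3612, -0.7219)
step 4: x0=(1.8408, 1.1962) x1=(-0.7270, -0.2950) x2=(0.3440, -0.7255)
step 5: x0=(1.8359, 1.2227) x1=(-0.6998, -0.2842) x2=(0.3261, -0.7288)
step 6: x0=(1.8311, 1.2493) x1=(-0.6720, -0.2738) x2=(0.3075, -0.7318)
step 7: x0=(1.8263, 1.2758) x1=(-0.6432, -0.2638) x2=(0.2879, -0.7344)
step 8: x0=(1.8215, 1.3023) x1=(-0.6134, -0.2543) x2=(0.2672, -0.7364)
step 9: x0=(1.8166, 1.3289) x1=(-0.5824, -0.2455) x2=(0.2453, -0.7377)
step 10: x0=(1.8118, 1.3554) x1=(-0.5500, -0.2375) x2=(0.2219, -0.7382)
step 11: x0=(1.8070, 1.3819) x1=(-0.5163, -0.2304) x2=(0.1972, -0.7378)
step 12: x0=(1.8021, 1.4084) x1=(-0.4816, -0.2239) x2=(0.1715, -0.7367)
step 13: x0=(1.7973, 1.4349) x1=(-0.4474, -0.2171) x2=(0.1464, -0.7360)
step 14: x0=(1.7925, 1.4615) x1=(-0.4175, -0.2065) x2=(0.1255, -0.7390)
step 15: x0=(1.7876, 1.4880) x1=(-0.3964, -0.1873) x2=(0.1139, -0.7512)
step 16: x0=(1.7828, 1.5145) x1=(-0.3837, -0.1588) x2=(0.1110, -0.7729)
step 17: x0=(1.7779, 1.5410) x1=(-0.3745, -0.1259) x2=(0.1116, -0.7990)
step 18: x0=(1.7731, 1.5675) x1=(-0.3657, -0.0925) x2=(0.1127, -0.8258)
step 19: x0=(1.7682, 1.5940) x1=(-0.3562, -0.0601) x2=(0.1132, -0.8515)
step 20: x0=(1.7633, 1.6205) x1=(-0.3459, -0.0291) x2=(0.1127, -0.8758)
step 21: x0=(1.7585, 1.6470) x1=(-0.3349, 0.0006) x2=(0.1115, -0.8987)
step 22: x0=(1.7536, 1.6735) x1=(-0.3232, 0.0290) x2=(0.1097, -0.9202)
step 23: x0=(1.7488, 1.7000) x1=(-0.3111, 0.0563) x2=(0.1073, -0.9407)
step 24: x0=(1.7439, 1.7265) x1=(-0.2985, 0.0827) x2=(0.1046, -0.9602)
step 25: x0=(1.7390, 1.7529) x1=(-0.2857, 0.1084) x2=(0.1015, -0.9790)
step 26: x0=(1.7341, 1.7794) x1=(-0.2727, 0.1334) x2=(0.0983, -0.9970)
step 27: x0=(1.7293, 1.8059) x1=(-0.2594, 0.1579) x2=(0.0948, -1.0145)
step 28: x0=(1.7244, 1.8324) x1=(-0.2460, 0.1819) x2=(0.0912, -1.0316)
step 29: x0=(1.7195, 1.8589) x1=(-0.2326, 0.2056) x2=(0.0875, -1.0482)
step 30: x0=(1.7146, 1.8854) x1=(-0.2190, 0.2289) x2=(0.0837, -1.0645)
step 31: x0=(1.7097, 1.9118) x1=(-0.2054, 0.2520) x2=(0.0798, -1.0805)
step 32: x0=(1.7049, 1.9383) x1=(-0.1917, 0.2748) x2=(0.0759, -1.0963)
step 33: x0=(1.7000, 1.9648) x1=(-0.1779, 0.2975) x2=(0.0719, -1.1119)
step 34: x0=(1.6951, 1.9912) x1=(-0.1642, 0.3200) x2=(0.0679, -1.1273)
step 35: x0=(1.6902, 2.0177) x1=(-0.1504, 0.3423) x2=(0.0639, -1.1426)
step 36: x0=(1.6853, 2.0442) x1=(-0.1366, 0.3645) x2=(0.0599, -1.1577)
step 37: x0=(1.6804, 2.0706) x1=(-0.1228, 0.3866) x2=(0.0559, -1.1727)
step 38: x0=(1.6755, 2.0971) x1=(-0.1089, 0.4087) x2=(0.0518, -1.1877)
step 39: x0=(1.6706, 2.1235) x1=(-0.0951, 0.4306) x2=(0.0477, -1.2025)
step 40: x0=(1.6657, 2.1500) x1=(-0.0812, 0.4525) x2=(0.0437, -1.2173)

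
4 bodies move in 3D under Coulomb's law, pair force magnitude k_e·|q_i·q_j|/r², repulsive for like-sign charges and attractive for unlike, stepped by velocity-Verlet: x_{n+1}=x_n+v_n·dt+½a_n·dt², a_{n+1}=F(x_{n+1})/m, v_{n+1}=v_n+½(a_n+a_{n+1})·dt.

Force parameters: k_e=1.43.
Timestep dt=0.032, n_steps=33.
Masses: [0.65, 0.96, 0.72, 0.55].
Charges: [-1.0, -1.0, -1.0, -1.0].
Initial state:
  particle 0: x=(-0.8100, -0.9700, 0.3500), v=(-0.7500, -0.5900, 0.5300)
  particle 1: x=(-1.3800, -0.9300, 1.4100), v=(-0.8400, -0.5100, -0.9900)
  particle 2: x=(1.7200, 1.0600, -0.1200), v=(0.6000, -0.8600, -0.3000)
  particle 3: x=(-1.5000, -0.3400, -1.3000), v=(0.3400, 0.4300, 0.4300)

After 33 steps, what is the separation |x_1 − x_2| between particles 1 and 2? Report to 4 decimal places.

step 0: x0=(-0.8100, -0.9700, 0.3500) x1=(-1.3800, -0.9300, 1.4100) x2=(1.7200, 1.0600, -0.1200) x3=(-1.5000, -0.3400, -1.3000)
step 1: x0=(-0.8336, -0.9891, 0.3666) x1=(-1.4072, -0.9463, 1.3789) x2=(1.7394, 1.0326, -0.1296) x3=(-1.4893, -0.3261, -1.2868)
step 2: x0=(-0.8563, -1.0086, 0.3823) x1=(-1.4349, -0.9627, 1.3490) x2=(1.7591, 1.0054, -0.1393) x3=(-1.4791, -0.3120, -1.2746)
step 3: x0=(-0.8781, -1.0285, 0.3970) x1=(-1.4634, -0.9792, 1.3204) x2=(1.7793, 0.9785, -0.1489) x3=(-1.4693, -0.2975, -1.2634)
step 4: x0=(-0.8988, -1.0488, 0.4107) x1=(-1.4926, -0.9957, 1.2931) x2=(1.7998, 0.9518, -0.1586) x3=(-1.4599, -0.2828, -1.2534)
step 5: x0=(-0.9184, -1.0696, 0.4234) x1=(-1.5227, -1.0122, 1.2671) x2=(1.8207, 0.9252, -0.1684) x3=(-1.4509, -0.2677, -1.2443)
step 6: x0=(-0.9368, -1.0909, 0.4349) x1=(-1.5536, -1.0288, 1.2426) x2=(1.8419, 0.8989, -0.1781) x3=(-1.4423, -0.2523, -1.2364)
step 7: x0=(-0.9538, -1.1127, 0.4453) x1=(-1.5856, -1.0453, 1.2194) x2=(1.8635, 0.8728, -0.1879) x3=(-1.4340, -0.2365, -1.2295)
step 8: x0=(-0.9694, -1.1349, 0.4544) x1=(-1.6185, -1.0619, 1.1977) x2=(1.8855, 0.8469, -0.1977) x3=(-1.4260, -0.2204, -1.2236)
step 9: x0=(-0.9836, -1.1578, 0.4624) x1=(-1.6526, -1.0785, 1.1774) x2=(1.9079, 0.8212, -0.2075) x3=(-1.4184, -0.2038, -1.2187)
step 10: x0=(-0.9961, -1.1812, 0.4691) x1=(-1.6879, -1.0950, 1.1584) x2=(1.9306, 0.7956, -0.2174) x3=(-1.4111, -0.1869, -1.2149)
step 11: x0=(-1.0071, -1.2052, 0.4748) x1=(-1.7243, -1.1116, 1.1409) x2=(1.9537, 0.7703, -0.2272) x3=(-1.4040, -0.1695, -1.2120)
step 12: x0=(-1.0163, -1.2298, 0.4793) x1=(-1.7620, -1.1281, 1.1246) x2=(1.9772, 0.7451, -0.2371) x3=(-1.3972, -0.1517, -1.2102)
step 13: x0=(-1.0239, -1.2550, 0.4829) x1=(-1.8010, -1.1446, 1.1096) x2=(2.0010, 0.7200, -0.2470) x3=(-1.3907, -0.1335, -1.2092)
step 14: x0=(-1.0298, -1.2808, 0.4855) x1=(-1.8413, -1.1610, 1.0958) x2=(2.0251, 0.6952, -0.2570) x3=(-1.3843, -0.1148, -1.2093)
step 15: x0=(-1.0340, -1.3072, 0.4873) x1=(-1.8828, -1.1774, 1.0831) x2=(2.0496, 0.6704, -0.2669) x3=(-1.3783, -0.0956, -1.2102)
step 16: x0=(-1.0366, -1.3343, 0.4883) x1=(-1.9255, -1.1938, 1.0714) x2=(2.0745, 0.6459, -0.2769) x3=(-1.3724, -0.0760, -1.2120)
step 17: x0=(-1.0376, -1.3620, 0.4887) x1=(-1.9695, -1.2101, 1.0606) x2=(2.0997, 0.6214, -0.2869) x3=(-1.3667, -0.0559, -1.2147)
step 18: x0=(-1.0371, -1.3903, 0.4886) x1=(-2.0146, -1.2263, 1.0507) x2=(2.1252, 0.5972, -0.2969) x3=(-1.3612, -0.0353, -1.2182)
step 19: x0=(-1.0352, -1.4193, 0.4879) x1=(-2.0609, -1.2425, 1.0416) x2=(2.1511, 0.5730, -0.3069) x3=(-1.3559, -0.0143, -1.2225)
step 20: x0=(-1.0320, -1.4488, 0.4869) x1=(-2.1082, -1.2587, 1.0332) x2=(2.1774, 0.5490, -0.3169) x3=(-1.3507, 0.0073, -1.2275)
step 21: x0=(-1.0274, -1.4790, 0.4856) x1=(-2.1565, -1.2748, 1.0254) x2=(2.2039, 0.5251, -0.3270) x3=(-1.3457, 0.0292, -1.2333)
step 22: x0=(-1.0217, -1.5097, 0.4841) x1=(-2.2058, -1.2909, 1.0183) x2=(2.2308, 0.5013, -0.3371) x3=(-1.3409, 0.0517, -1.2399)
step 23: x0=(-1.0149, -1.5410, 0.4823) x1=(-2.2561, -1.3070, 1.0117) x2=(2.2580, 0.4776, -0.3471) x3=(-1.3362, 0.0746, -1.2471)
step 24: x0=(-1.0071, -1.5728, 0.4804) x1=(-2.3071, -1.3230, 1.0055) x2=(2.2856, 0.4541, -0.3572) x3=(-1.3316, 0.0980, -1.2550)
step 25: x0=(-0.9983, -1.6052, 0.4784) x1=(-2.3590, -1.3390, 0.9998) x2=(2.3134, 0.4306, -0.3674) x3=(-1.3272, 0.1219, -1.2635)
step 26: x0=(-0.9887, -1.6381, 0.4763) x1=(-2.4116, -1.3551, 0.9945) x2=(2.3416, 0.4073, -0.3775) x3=(-1.3228, 0.1462, -1.2726)
step 27: x0=(-0.9783, -1.6714, 0.4742) x1=(-2.4650, -1.3711, 0.9896) x2=(2.3701, 0.3841, -0.3876) x3=(-1.3186, 0.1709, -1.2822)
step 28: x0=(-0.9671, -1.7053, 0.4720) x1=(-2.5190, -1.3871, 0.9850) x2=(2.3989, 0.3609, -0.3978) x3=(-1.3146, 0.1961, -1.2925)
step 29: x0=(-0.9552, -1.7396, 0.4699) x1=(-2.5736, -1.4031, 0.9807) x2=(2.4280, 0.3379, -0.4079) x3=(-1.3106, 0.2217, -1.3032)
step 30: x0=(-0.9427, -1.7744, 0.4677) x1=(-2.6288, -1.4191, 0.9768) x2=(2.4574, 0.3149, -0.4181) x3=(-1.3068, 0.2477, -1.3145)
step 31: x0=(-0.9296, -1.8096, 0.4656) x1=(-2.6846, -1.4351, 0.9730) x2=(2.4870, 0.2920, -0.4283) x3=(-1.3030, 0.2741, -1.3262)
step 32: x0=(-0.9160, -1.8452, 0.4636) x1=(-2.7409, -1.4511, 0.9695) x2=(2.5170, 0.2692, -0.4385) x3=(-1.2994, 0.3010, -1.3384)
step 33: x0=(-0.9018, -1.8812, 0.4616) x1=(-2.7977, -1.4671, 0.9663) x2=(2.5473, 0.2465, -0.4487) x3=(-1.2958, 0.3282, -1.3510)

5.7885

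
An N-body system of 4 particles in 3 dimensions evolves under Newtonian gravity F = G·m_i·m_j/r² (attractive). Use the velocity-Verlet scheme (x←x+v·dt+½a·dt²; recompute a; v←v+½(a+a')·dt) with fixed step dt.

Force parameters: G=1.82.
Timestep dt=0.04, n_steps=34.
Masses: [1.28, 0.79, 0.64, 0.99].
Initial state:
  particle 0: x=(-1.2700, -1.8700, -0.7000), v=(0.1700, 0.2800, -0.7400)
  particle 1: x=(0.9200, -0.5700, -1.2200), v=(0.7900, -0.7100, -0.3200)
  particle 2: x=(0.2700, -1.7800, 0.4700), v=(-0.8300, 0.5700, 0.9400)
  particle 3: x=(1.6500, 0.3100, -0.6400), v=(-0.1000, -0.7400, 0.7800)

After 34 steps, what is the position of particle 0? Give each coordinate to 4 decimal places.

step 0: x0=(-1.2700, -1.8700, -0.7000) x1=(0.9200, -0.5700, -1.2200) x2=(0.2700, -1.7800, 0.4700) x3=(1.6500, 0.3100, -0.6400)
step 1: x0=(-1.2628, -1.8586, -0.7295) x1=(0.9518, -0.5980, -1.2322) x2=(0.2366, -1.7569, 0.5070) x3=(1.6454, 0.2797, -0.6091)
step 2: x0=(-1.2547, -1.8470, -0.7587) x1=(0.9840, -0.6254, -1.2431) x2=(0.2027, -1.7334, 0.5429) x3=(1.6397, 0.2482, -0.5787)
step 3: x0=(-1.2458, -1.8350, -0.7877) x1=(1.0164, -0.6519, -1.2527) x2=(0.1686, -1.7094, 0.5776) x3=(1.6329, 0.2153, -0.5490)
step 4: x0=(-1.2360, -1.8226, -0.8163) x1=(1.0491, -0.6777, -1.2610) x2=(0.1341, -1.6849, 0.6111) x3=(1.6251, 0.1810, -0.5200)
step 5: x0=(-1.2255, -1.8100, -0.8447) x1=(1.0820, -0.7026, -1.2678) x2=(0.0993, -1.6601, 0.6434) x3=(1.6162, 0.1455, -0.4917)
step 6: x0=(-1.2141, -1.7970, -0.8728) x1=(1.1150, -0.7267, -1.2732) x2=(0.0644, -1.6348, 0.6745) x3=(1.6063, 0.1086, -0.4642)
step 7: x0=(-1.2019, -1.7838, -0.9005) x1=(1.1481, -0.7500, -1.2771) x2=(0.0293, -1.6092, 0.7044) x3=(1.5954, 0.0704, -0.4376)
step 8: x0=(-1.1890, -1.7702, -0.9279) x1=(1.1812, -0.7725, -1.2794) x2=(-0.0059, -1.5833, 0.7330) x3=(1.5835, 0.0310, -0.4119)
step 9: x0=(-1.1752, -1.7563, -0.9549) x1=(1.2142, -0.7940, -1.2801) x2=(-0.0411, -1.5570, 0.7604) x3=(1.5707, -0.0099, -0.3870)
step 10: x0=(-1.1607, -1.7421, -0.9815) x1=(1.2471, -0.8147, -1.2791) x2=(-0.0764, -1.5304, 0.7866) x3=(1.5570, -0.0520, -0.3632)
step 11: x0=(-1.1454, -1.7276, -1.0078) x1=(1.2798, -0.8344, -1.2765) x2=(-0.1116, -1.5035, 0.8115) x3=(1.5424, -0.0954, -0.3405)
step 12: x0=(-1.1294, -1.7127, -1.0337) x1=(1.3123, -0.8533, -1.2720) x2=(-0.1467, -1.4763, 0.8353) x3=(1.5270, -0.1401, -0.3188)
step 13: x0=(-1.1126, -1.6976, -1.0592) x1=(1.3445, -0.8712, -1.2658) x2=(-0.1817, -1.4489, 0.8578) x3=(1.5108, -0.1861, -0.2984)
step 14: x0=(-1.0950, -1.6822, -1.0843) x1=(1.3762, -0.8882, -1.2577) x2=(-0.2165, -1.4213, 0.8790) x3=(1.4938, -0.2334, -0.2791)
step 15: x0=(-1.0767, -1.6665, -1.1090) x1=(1.4075, -0.9043, -1.2476) x2=(-0.2510, -1.3934, 0.8991) x3=(1.4761, -0.2819, -0.2612)
step 16: x0=(-1.0577, -1.6505, -1.1332) x1=(1.4383, -0.9195, -1.2356) x2=(-0.2853, -1.3653, 0.9180) x3=(1.4577, -0.3317, -0.2447)
step 17: x0=(-1.0380, -1.6342, -1.1571) x1=(1.4684, -0.9337, -1.2214) x2=(-0.3193, -1.3371, 0.9357) x3=(1.4387, -0.3827, -0.2296)
step 18: x0=(-1.0175, -1.6177, -1.1804) x1=(1.4978, -0.9471, -1.2052) x2=(-0.3530, -1.3087, 0.9521) x3=(1.4190, -0.4348, -0.2160)
step 19: x0=(-0.9963, -1.6008, -1.2033) x1=(1.5263, -0.9595, -1.1867) x2=(-0.3862, -1.2801, 0.9674) x3=(1.3989, -0.4882, -0.2040)
step 20: x0=(-0.9743, -1.5837, -1.2258) x1=(1.5539, -0.9711, -1.1659) x2=(-0.4191, -1.2514, 0.9816) x3=(1.3783, -0.5427, -0.1937)
step 21: x0=(-0.9516, -1.5663, -1.2477) x1=(1.5804, -0.9819, -1.1427) x2=(-0.4515, -1.2227, 0.9945) x3=(1.3573, -0.5982, -0.1852)
step 22: x0=(-0.9282, -1.5486, -1.2691) x1=(1.6056, -0.9918, -1.1170) x2=(-0.4833, -1.1938, 1.0063) x3=(1.3360, -0.6548, -0.1786)
step 23: x0=(-0.9041, -1.5307, -1.2901) x1=(1.6295, -1.0010, -1.0887) x2=(-0.5147, -1.1649, 1.0170) x3=(1.3145, -0.7124, -0.1739)
step 24: x0=(-0.8792, -1.5125, -1.3105) x1=(1.6518, -1.0095, -1.0578) x2=(-0.5455, -1.1360, 1.0265) x3=(1.2930, -0.7709, -0.1713)
step 25: x0=(-0.8535, -1.4941, -1.3303) x1=(1.6723, -1.0175, -1.0242) x2=(-0.5758, -1.1070, 1.0349) x3=(1.2715, -0.8301, -0.1709)
step 26: x0=(-0.8271, -1.4754, -1.3496) x1=(1.6909, -1.0249, -0.9877) x2=(-0.6054, -1.0781, 1.0422) x3=(1.2503, -0.8901, -0.1728)
step 27: x0=(-0.7999, -1.4565, -1.3683) x1=(1.7072, -1.0319, -0.9482) x2=(-0.6345, -1.0492, 1.0484) x3=(1.2295, -0.9506, -0.1771)
step 28: x0=(-0.7719, -1.4374, -1.3864) x1=(1.7210, -1.0387, -0.9058) x2=(-0.6629, -1.0204, 1.0535) x3=(1.2092, -1.0115, -0.1838)
step 29: x0=(-0.7432, -1.4181, -1.4039) x1=(1.7319, -1.0455, -0.8604) x2=(-0.6907, -0.9917, 1.0575) x3=(1.1898, -1.0726, -0.1930)
step 30: x0=(-0.7136, -1.3986, -1.4207) x1=(1.7397, -1.0525, -0.8120) x2=(-0.7178, -0.9632, 1.0605) x3=(1.1715, -1.1337, -0.2049)
step 31: x0=(-0.6833, -1.3790, -1.4368) x1=(1.7440, -1.0600, -0.7606) x2=(-0.7443, -0.9348, 1.0625) x3=(1.1545, -1.1946, -0.2193)
step 32: x0=(-0.6521, -1.3592, -1.4523) x1=(1.7444, -1.0683, -0.7062) x2=(-0.7701, -0.9065, 1.0634) x3=(1.1391, -1.2549, -0.2363)
step 33: x0=(-0.6201, -1.3393, -1.4670) x1=(1.7406, -1.0777, -0.6492) x2=(-0.7953, -0.8785, 1.0634) x3=(1.1256, -1.3143, -0.2557)
step 34: x0=(-0.5872, -1.3193, -1.4809) x1=(1.7320, -1.0887, -0.5898) x2=(-0.8198, -0.8506, 1.0624) x3=(1.1143, -1.3724, -0.2774)

(-0.5872, -1.3193, -1.4809)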